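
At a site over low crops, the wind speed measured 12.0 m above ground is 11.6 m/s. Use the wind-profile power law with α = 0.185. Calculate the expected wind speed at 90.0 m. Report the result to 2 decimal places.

16.84 m/s

Power-law profile: V₂ = V₁ · (z₂/z₁)^α
V₂ = 11.6 × (90.0/12.0)^0.185 = 11.6 × (7.5000)^0.185
    = 11.6 × 1.4517 = 16.8401 m/s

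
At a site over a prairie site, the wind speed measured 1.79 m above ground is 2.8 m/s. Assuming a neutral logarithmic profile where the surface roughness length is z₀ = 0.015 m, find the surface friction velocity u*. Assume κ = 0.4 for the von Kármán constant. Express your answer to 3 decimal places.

Log law: V(z) = (u*/κ) · ln(z/z₀) ⇒ u* = κ · V / ln(z/z₀)
u* = 0.4 × 2.8 / ln(1.79/0.015) = 0.4 × 2.8 / 4.7819
   = 1.1200 / 4.7819 = 0.2342 m/s

u* ≈ 0.234 m/s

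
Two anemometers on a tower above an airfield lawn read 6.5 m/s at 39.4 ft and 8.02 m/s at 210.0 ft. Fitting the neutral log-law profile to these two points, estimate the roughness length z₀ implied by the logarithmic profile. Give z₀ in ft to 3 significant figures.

Log law: V(z) ∝ ln(z/z₀). With r = V₁/V₂ = 6.5/8.02 = 0.81047,
r · ln(z₂/z₀) = ln(z₁/z₀) ⇒ ln z₀ = (ln z₁ − r·ln z₂)/(1 − r)
ln z₀ = (3.67377 − 0.81047×5.34711) / 0.18953 = -3.4820
z₀ = exp(-3.4820) = 0.03075 ft

z₀ ≈ 0.0307 ft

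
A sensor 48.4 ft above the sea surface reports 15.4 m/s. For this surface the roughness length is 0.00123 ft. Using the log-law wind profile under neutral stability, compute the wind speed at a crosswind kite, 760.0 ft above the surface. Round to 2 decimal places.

Log law: V(z) ∝ ln(z/z₀), so V₂/V₁ = ln(z₂/z₀) / ln(z₁/z₀).
ln(760.0/0.00123) = 13.3341, ln(48.4/0.00123) = 10.5802
V₂ = 15.4 × 13.3341/10.5802 = 15.4 × 1.2603 = 19.4083 m/s

19.41 m/s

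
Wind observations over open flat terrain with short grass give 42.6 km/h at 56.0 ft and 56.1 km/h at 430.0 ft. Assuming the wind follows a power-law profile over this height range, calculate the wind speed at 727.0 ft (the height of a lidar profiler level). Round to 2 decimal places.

60.22 km/h

First find α: α = ln(V₂/V₁)/ln(z₂/z₁) = ln(56.1/42.6)/ln(430.0/56.0) = 0.27528/2.03843 = 0.1350
Extrapolate from 430.0 ft to 727.0 ft: V₃ = 56.1 × (727.0/430.0)^0.1350 = 56.1 × 1.0735 = 60.2230 km/h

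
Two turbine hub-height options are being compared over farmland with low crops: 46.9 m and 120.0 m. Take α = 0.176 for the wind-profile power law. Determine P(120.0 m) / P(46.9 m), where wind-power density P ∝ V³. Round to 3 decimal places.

Speed ratio: V_B/V_A = (z_B/z_A)^α = (120.0/46.9)^0.176 = (2.5586)^0.176 = 1.17980
Power-density ratio: P_B/P_A = (V_B/V_A)³ = (1.17980)³ = 1.64221

1.642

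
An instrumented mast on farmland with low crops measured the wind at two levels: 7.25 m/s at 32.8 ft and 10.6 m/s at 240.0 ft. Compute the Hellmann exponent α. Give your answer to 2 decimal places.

Power law: V₂/V₁ = (z₂/z₁)^α ⇒ α = ln(V₂/V₁) / ln(z₂/z₁)
α = ln(10.6/7.25) / ln(240.0/32.8) = ln(1.4621) / ln(7.3171)
  = 0.37985 / 1.99021 = 0.19086

α ≈ 0.19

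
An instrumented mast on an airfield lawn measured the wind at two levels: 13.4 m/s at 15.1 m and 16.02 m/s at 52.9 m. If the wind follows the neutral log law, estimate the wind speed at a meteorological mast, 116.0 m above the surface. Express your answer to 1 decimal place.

Log law: V ∝ ln(z/z₀). From the pair, with r = V₁/V₂ = 0.83645,
ln z₀ = (ln z₁ − r·ln z₂)/(1 − r) = (2.7147 − 0.83645×3.9684)/0.16355 = -3.6974 → z₀ = 0.02479 m
V₃ = V₁ · ln(z₃/z₀)/ln(z₁/z₀) = 13.4 × 8.4510/6.4121 = 17.6609 m/s

17.7 m/s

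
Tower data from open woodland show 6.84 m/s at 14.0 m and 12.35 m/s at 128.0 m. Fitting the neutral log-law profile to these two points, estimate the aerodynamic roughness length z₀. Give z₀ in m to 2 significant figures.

Log law: V(z) ∝ ln(z/z₀). With r = V₁/V₂ = 6.84/12.35 = 0.55385,
r · ln(z₂/z₀) = ln(z₁/z₀) ⇒ ln z₀ = (ln z₁ − r·ln z₂)/(1 − r)
ln z₀ = (2.63906 − 0.55385×4.85203) / 0.44615 = -0.1081
z₀ = exp(-0.1081) = 0.8976 m

z₀ ≈ 0.90 m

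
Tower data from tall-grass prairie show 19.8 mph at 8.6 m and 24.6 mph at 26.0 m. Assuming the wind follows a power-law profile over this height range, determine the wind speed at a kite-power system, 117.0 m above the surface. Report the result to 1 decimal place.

33.0 mph

First find α: α = ln(V₂/V₁)/ln(z₂/z₁) = ln(24.6/19.8)/ln(26.0/8.6) = 0.21706/1.10633 = 0.1962
Extrapolate from 26.0 m to 117.0 m: V₃ = 24.6 × (117.0/26.0)^0.1962 = 24.6 × 1.3433 = 33.0443 mph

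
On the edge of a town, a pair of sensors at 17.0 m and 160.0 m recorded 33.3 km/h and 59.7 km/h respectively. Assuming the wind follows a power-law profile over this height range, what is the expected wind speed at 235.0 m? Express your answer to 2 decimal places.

65.98 km/h

First find α: α = ln(V₂/V₁)/ln(z₂/z₁) = ln(59.7/33.3)/ln(160.0/17.0) = 0.58377/2.24196 = 0.2604
Extrapolate from 160.0 m to 235.0 m: V₃ = 59.7 × (235.0/160.0)^0.2604 = 59.7 × 1.1053 = 65.9850 km/h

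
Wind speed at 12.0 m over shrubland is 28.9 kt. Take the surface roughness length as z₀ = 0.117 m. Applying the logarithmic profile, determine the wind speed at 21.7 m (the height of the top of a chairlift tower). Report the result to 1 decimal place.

32.6 kt

Log law: V(z) ∝ ln(z/z₀), so V₂/V₁ = ln(z₂/z₀) / ln(z₁/z₀).
ln(21.7/0.117) = 5.2229, ln(12.0/0.117) = 4.6305
V₂ = 28.9 × 5.2229/4.6305 = 28.9 × 1.1279 = 32.5973 kt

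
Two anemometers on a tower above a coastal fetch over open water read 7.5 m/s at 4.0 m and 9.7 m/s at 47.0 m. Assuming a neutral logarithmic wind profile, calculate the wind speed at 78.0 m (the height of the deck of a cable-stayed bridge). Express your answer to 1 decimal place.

10.2 m/s

Log law: V ∝ ln(z/z₀). From the pair, with r = V₁/V₂ = 0.77320,
ln z₀ = (ln z₁ − r·ln z₂)/(1 − r) = (1.3863 − 0.77320×3.8501)/0.22680 = -7.0132 → z₀ = 0.0008999 m
V₃ = V₁ · ln(z₃/z₀)/ln(z₁/z₀) = 7.5 × 11.3699/8.3995 = 10.1523 m/s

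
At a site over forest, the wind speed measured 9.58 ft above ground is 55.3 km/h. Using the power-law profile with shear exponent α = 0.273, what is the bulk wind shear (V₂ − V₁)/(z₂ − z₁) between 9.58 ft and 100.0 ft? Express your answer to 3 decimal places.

Power law: V₂ = V₁ · (z₂/z₁)^α = 55.3 × (10.4384)^0.273 = 104.9089 km/h
ΔV/Δz = (104.9089 − 55.3)/(100.0 − 9.58) = 49.6089/90.4200 = 0.54865 km/h/ft

0.549 km/h/ft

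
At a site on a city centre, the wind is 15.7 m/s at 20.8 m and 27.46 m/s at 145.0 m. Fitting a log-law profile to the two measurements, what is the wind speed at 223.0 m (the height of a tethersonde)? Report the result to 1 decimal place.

30.1 m/s

Log law: V ∝ ln(z/z₀). From the pair, with r = V₁/V₂ = 0.57174,
ln z₀ = (ln z₁ − r·ln z₂)/(1 − r) = (3.0350 − 0.57174×4.9767)/0.42826 = 0.4426 → z₀ = 1.557 m
V₃ = V₁ · ln(z₃/z₀)/ln(z₁/z₀) = 15.7 × 4.9646/2.5923 = 30.0669 m/s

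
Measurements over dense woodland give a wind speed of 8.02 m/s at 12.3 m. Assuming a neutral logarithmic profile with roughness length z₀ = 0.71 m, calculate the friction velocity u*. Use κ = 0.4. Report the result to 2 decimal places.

u* ≈ 1.12 m/s

Log law: V(z) = (u*/κ) · ln(z/z₀) ⇒ u* = κ · V / ln(z/z₀)
u* = 0.4 × 8.02 / ln(12.3/0.71) = 0.4 × 8.02 / 2.8521
   = 3.2080 / 2.8521 = 1.1248 m/s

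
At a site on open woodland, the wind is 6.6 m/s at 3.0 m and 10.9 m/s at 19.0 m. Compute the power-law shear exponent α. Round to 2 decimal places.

α ≈ 0.27

Power law: V₂/V₁ = (z₂/z₁)^α ⇒ α = ln(V₂/V₁) / ln(z₂/z₁)
α = ln(10.9/6.6) / ln(19.0/3.0) = ln(1.6515) / ln(6.3333)
  = 0.50169 / 1.84583 = 0.27180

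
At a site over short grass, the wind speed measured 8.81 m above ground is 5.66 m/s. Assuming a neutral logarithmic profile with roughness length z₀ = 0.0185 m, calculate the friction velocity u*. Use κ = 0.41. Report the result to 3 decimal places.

u* ≈ 0.376 m/s

Log law: V(z) = (u*/κ) · ln(z/z₀) ⇒ u* = κ · V / ln(z/z₀)
u* = 0.41 × 5.66 / ln(8.81/0.0185) = 0.41 × 5.66 / 6.1659
   = 2.3206 / 6.1659 = 0.3764 m/s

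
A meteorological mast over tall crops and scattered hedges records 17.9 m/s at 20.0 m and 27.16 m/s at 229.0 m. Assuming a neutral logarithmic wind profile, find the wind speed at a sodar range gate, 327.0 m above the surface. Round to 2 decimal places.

28.51 m/s

Log law: V ∝ ln(z/z₀). From the pair, with r = V₁/V₂ = 0.65906,
ln z₀ = (ln z₁ − r·ln z₂)/(1 − r) = (2.9957 − 0.65906×5.4337)/0.34094 = -1.7170 → z₀ = 0.1796 m
V₃ = V₁ · ln(z₃/z₀)/ln(z₁/z₀) = 17.9 × 7.5070/4.7127 = 28.5131 m/s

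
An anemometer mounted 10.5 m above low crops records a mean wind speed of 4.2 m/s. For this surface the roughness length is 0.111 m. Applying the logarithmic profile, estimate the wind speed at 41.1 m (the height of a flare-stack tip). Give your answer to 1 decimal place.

5.5 m/s

Log law: V(z) ∝ ln(z/z₀), so V₂/V₁ = ln(z₂/z₀) / ln(z₁/z₀).
ln(41.1/0.111) = 5.9142, ln(10.5/0.111) = 4.5496
V₂ = 4.2 × 5.9142/4.5496 = 4.2 × 1.2999 = 5.4598 m/s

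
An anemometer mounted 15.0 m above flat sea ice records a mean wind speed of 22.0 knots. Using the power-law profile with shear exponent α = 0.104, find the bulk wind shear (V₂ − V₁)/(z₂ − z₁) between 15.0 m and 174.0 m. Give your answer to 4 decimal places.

Power law: V₂ = V₁ · (z₂/z₁)^α = 22.0 × (11.6000)^0.104 = 28.3874 knots
ΔV/Δz = (28.3874 − 22.0)/(174.0 − 15.0) = 6.3874/159.0000 = 0.04017 knots/m

0.0402 knots/m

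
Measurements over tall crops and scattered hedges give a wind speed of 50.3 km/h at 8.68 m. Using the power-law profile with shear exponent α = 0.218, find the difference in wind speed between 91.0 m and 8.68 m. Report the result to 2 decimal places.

Power law: V₂ = V₁ · (z₂/z₁)^α = 50.3 × (10.4839)^0.218 = 83.9541 km/h
ΔV = 83.9541 − 50.3 = 33.6541 km/h

33.65 km/h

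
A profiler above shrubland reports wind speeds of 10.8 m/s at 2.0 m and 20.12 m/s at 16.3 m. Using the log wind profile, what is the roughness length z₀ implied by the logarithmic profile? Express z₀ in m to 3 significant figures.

z₀ ≈ 0.176 m

Log law: V(z) ∝ ln(z/z₀). With r = V₁/V₂ = 10.8/20.12 = 0.53678,
r · ln(z₂/z₀) = ln(z₁/z₀) ⇒ ln z₀ = (ln z₁ − r·ln z₂)/(1 − r)
ln z₀ = (0.69315 − 0.53678×2.79117) / 0.46322 = -1.7380
z₀ = exp(-1.7380) = 0.1759 m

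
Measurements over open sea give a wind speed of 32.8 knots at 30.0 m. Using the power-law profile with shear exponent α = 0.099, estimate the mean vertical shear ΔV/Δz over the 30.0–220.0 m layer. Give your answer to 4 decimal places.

Power law: V₂ = V₁ · (z₂/z₁)^α = 32.8 × (7.3333)^0.099 = 39.9520 knots
ΔV/Δz = (39.9520 − 32.8)/(220.0 − 30.0) = 7.1520/190.0000 = 0.03764 knots/m

0.0376 knots/m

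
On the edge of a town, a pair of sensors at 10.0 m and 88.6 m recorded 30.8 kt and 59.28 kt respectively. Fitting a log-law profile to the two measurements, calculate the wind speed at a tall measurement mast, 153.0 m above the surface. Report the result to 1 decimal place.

Log law: V ∝ ln(z/z₀). From the pair, with r = V₁/V₂ = 0.51957,
ln z₀ = (ln z₁ − r·ln z₂)/(1 − r) = (2.3026 − 0.51957×4.4841)/0.48043 = -0.0567 → z₀ = 0.9449 m
V₃ = V₁ · ln(z₃/z₀)/ln(z₁/z₀) = 30.8 × 5.0871/2.3593 = 66.4120 kt

66.4 kt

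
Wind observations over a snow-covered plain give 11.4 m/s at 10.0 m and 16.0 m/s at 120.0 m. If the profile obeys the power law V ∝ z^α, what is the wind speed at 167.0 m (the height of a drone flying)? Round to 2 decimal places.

16.74 m/s

First find α: α = ln(V₂/V₁)/ln(z₂/z₁) = ln(16.0/11.4)/ln(120.0/10.0) = 0.33898/2.48491 = 0.1364
Extrapolate from 120.0 m to 167.0 m: V₃ = 16.0 × (167.0/120.0)^0.1364 = 16.0 × 1.0461 = 16.7379 m/s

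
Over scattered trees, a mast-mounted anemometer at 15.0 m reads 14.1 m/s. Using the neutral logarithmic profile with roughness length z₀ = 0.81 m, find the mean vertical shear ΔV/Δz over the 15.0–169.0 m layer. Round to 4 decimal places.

Log law: V₂ = V₁ · ln(z₂/z₀)/ln(z₁/z₀) = 14.1 × 5.3406/2.9188 = 25.7995 m/s
ΔV/Δz = (25.7995 − 14.1)/(169.0 − 15.0) = 11.6995/154.0000 = 0.07597 m/s/m

0.0760 m/s/m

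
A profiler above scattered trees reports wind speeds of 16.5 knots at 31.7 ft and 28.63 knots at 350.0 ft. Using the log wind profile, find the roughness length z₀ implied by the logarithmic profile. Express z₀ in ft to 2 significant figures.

z₀ ≈ 1.2 ft

Log law: V(z) ∝ ln(z/z₀). With r = V₁/V₂ = 16.5/28.63 = 0.57632,
r · ln(z₂/z₀) = ln(z₁/z₀) ⇒ ln z₀ = (ln z₁ − r·ln z₂)/(1 − r)
ln z₀ = (3.45632 − 0.57632×5.85793) / 0.42368 = 0.1895
z₀ = exp(0.1895) = 1.209 ft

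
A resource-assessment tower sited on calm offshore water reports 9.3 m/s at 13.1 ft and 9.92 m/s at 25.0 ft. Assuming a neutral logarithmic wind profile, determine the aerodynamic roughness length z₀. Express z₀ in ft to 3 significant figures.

z₀ ≈ 0.000808 ft

Log law: V(z) ∝ ln(z/z₀). With r = V₁/V₂ = 9.3/9.92 = 0.93750,
r · ln(z₂/z₀) = ln(z₁/z₀) ⇒ ln z₀ = (ln z₁ − r·ln z₂)/(1 − r)
ln z₀ = (2.57261 − 0.93750×3.21888) / 0.06250 = -7.1213
z₀ = exp(-7.1213) = 0.0008077 ft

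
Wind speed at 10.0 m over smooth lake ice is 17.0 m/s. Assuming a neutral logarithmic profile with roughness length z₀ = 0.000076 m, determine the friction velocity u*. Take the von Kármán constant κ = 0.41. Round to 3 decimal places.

u* ≈ 0.591 m/s

Log law: V(z) = (u*/κ) · ln(z/z₀) ⇒ u* = κ · V / ln(z/z₀)
u* = 0.41 × 17.0 / ln(10.0/0.000076) = 0.41 × 17.0 / 11.7874
   = 6.9700 / 11.7874 = 0.5913 m/s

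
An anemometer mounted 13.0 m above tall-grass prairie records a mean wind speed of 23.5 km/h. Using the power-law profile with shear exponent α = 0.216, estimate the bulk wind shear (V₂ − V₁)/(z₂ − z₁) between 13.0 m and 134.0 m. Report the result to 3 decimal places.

Power law: V₂ = V₁ · (z₂/z₁)^α = 23.5 × (10.3077)^0.216 = 38.8965 km/h
ΔV/Δz = (38.8965 − 23.5)/(134.0 − 13.0) = 15.3965/121.0000 = 0.12724 km/h/m

0.127 km/h/m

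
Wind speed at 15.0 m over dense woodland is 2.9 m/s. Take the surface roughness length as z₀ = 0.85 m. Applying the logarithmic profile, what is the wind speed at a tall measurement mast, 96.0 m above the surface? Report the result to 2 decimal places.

Log law: V(z) ∝ ln(z/z₀), so V₂/V₁ = ln(z₂/z₀) / ln(z₁/z₀).
ln(96.0/0.85) = 4.7269, ln(15.0/0.85) = 2.8706
V₂ = 2.9 × 4.7269/2.8706 = 2.9 × 1.6467 = 4.7753 m/s

4.78 m/s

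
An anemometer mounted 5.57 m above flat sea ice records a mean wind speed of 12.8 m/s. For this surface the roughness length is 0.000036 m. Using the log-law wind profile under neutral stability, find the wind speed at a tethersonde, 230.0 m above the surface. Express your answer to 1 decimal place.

16.8 m/s

Log law: V(z) ∝ ln(z/z₀), so V₂/V₁ = ln(z₂/z₀) / ln(z₁/z₀).
ln(230.0/0.000036) = 15.6701, ln(5.57/0.000036) = 11.9494
V₂ = 12.8 × 15.6701/11.9494 = 12.8 × 1.3114 = 16.7855 m/s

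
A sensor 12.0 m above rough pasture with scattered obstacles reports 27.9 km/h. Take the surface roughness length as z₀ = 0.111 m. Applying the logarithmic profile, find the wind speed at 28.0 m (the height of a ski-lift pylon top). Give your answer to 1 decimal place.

Log law: V(z) ∝ ln(z/z₀), so V₂/V₁ = ln(z₂/z₀) / ln(z₁/z₀).
ln(28.0/0.111) = 5.5304, ln(12.0/0.111) = 4.6831
V₂ = 27.9 × 5.5304/4.6831 = 27.9 × 1.1809 = 32.9478 km/h

32.9 km/h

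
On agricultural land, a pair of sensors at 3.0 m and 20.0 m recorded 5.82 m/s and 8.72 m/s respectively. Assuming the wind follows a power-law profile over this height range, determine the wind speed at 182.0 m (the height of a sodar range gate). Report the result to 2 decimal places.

First find α: α = ln(V₂/V₁)/ln(z₂/z₁) = ln(8.72/5.82)/ln(20.0/3.0) = 0.40432/1.89712 = 0.2131
Extrapolate from 20.0 m to 182.0 m: V₃ = 8.72 × (182.0/20.0)^0.2131 = 8.72 × 1.6010 = 13.9608 m/s

13.96 m/s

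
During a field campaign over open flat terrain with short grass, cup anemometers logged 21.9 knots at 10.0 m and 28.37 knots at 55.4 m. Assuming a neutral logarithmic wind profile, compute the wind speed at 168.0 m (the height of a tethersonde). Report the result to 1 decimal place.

Log law: V ∝ ln(z/z₀). From the pair, with r = V₁/V₂ = 0.77194,
ln z₀ = (ln z₁ − r·ln z₂)/(1 − r) = (2.3026 − 0.77194×4.0146)/0.22806 = -3.4923 → z₀ = 0.03043 m
V₃ = V₁ · ln(z₃/z₀)/ln(z₁/z₀) = 21.9 × 8.6162/5.7949 = 32.5626 knots

32.6 knots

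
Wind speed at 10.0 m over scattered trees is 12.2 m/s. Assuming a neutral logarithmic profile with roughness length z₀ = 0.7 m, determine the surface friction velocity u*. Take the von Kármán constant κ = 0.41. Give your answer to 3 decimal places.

Log law: V(z) = (u*/κ) · ln(z/z₀) ⇒ u* = κ · V / ln(z/z₀)
u* = 0.41 × 12.2 / ln(10.0/0.7) = 0.41 × 12.2 / 2.6593
   = 5.0020 / 2.6593 = 1.8810 m/s

u* ≈ 1.881 m/s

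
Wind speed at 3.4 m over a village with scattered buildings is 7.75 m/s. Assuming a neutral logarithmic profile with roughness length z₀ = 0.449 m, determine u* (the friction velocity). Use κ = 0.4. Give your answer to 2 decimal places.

Log law: V(z) = (u*/κ) · ln(z/z₀) ⇒ u* = κ · V / ln(z/z₀)
u* = 0.4 × 7.75 / ln(3.4/0.449) = 0.4 × 7.75 / 2.0245
   = 3.1000 / 2.0245 = 1.5312 m/s

u* ≈ 1.53 m/s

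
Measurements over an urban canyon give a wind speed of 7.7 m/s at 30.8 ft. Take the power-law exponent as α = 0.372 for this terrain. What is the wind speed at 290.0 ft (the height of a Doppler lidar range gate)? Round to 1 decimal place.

Power-law profile: V₂ = V₁ · (z₂/z₁)^α
V₂ = 7.7 × (290.0/30.8)^0.372 = 7.7 × (9.4156)^0.372
    = 7.7 × 2.3029 = 17.7322 m/s

17.7 m/s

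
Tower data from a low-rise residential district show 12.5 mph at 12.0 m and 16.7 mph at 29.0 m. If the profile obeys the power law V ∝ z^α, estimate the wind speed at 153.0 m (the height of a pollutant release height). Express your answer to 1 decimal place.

First find α: α = ln(V₂/V₁)/ln(z₂/z₁) = ln(16.7/12.5)/ln(29.0/12.0) = 0.28968/0.88239 = 0.3283
Extrapolate from 29.0 m to 153.0 m: V₃ = 16.7 × (153.0/29.0)^0.3283 = 16.7 × 1.7263 = 28.8296 mph

28.8 mph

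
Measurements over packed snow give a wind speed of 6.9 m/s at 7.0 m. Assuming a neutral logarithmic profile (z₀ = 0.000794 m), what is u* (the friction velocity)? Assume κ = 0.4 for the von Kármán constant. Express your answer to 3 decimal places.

u* ≈ 0.304 m/s

Log law: V(z) = (u*/κ) · ln(z/z₀) ⇒ u* = κ · V / ln(z/z₀)
u* = 0.4 × 6.9 / ln(7.0/0.000794) = 0.4 × 6.9 / 9.0843
   = 2.7600 / 9.0843 = 0.3038 m/s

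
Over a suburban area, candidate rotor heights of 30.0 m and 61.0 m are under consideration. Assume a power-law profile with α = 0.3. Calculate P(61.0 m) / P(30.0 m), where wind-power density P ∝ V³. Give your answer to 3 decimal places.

Speed ratio: V_B/V_A = (z_B/z_A)^α = (61.0/30.0)^0.3 = (2.0333)^0.3 = 1.23726
Power-density ratio: P_B/P_A = (V_B/V_A)³ = (1.23726)³ = 1.89403

1.894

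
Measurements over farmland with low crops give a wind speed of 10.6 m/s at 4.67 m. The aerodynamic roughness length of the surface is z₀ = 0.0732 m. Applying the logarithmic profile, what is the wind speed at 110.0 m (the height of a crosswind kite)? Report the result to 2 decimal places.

Log law: V(z) ∝ ln(z/z₀), so V₂/V₁ = ln(z₂/z₀) / ln(z₁/z₀).
ln(110.0/0.0732) = 7.3150, ln(4.67/0.0732) = 4.1557
V₂ = 10.6 × 7.3150/4.1557 = 10.6 × 1.7602 = 18.6585 m/s

18.66 m/s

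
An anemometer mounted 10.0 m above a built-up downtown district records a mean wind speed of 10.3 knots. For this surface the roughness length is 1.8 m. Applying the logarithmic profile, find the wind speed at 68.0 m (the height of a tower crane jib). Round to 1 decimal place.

21.8 knots

Log law: V(z) ∝ ln(z/z₀), so V₂/V₁ = ln(z₂/z₀) / ln(z₁/z₀).
ln(68.0/1.8) = 3.6317, ln(10.0/1.8) = 1.7148
V₂ = 10.3 × 3.6317/1.7148 = 10.3 × 2.1179 = 21.8141 knots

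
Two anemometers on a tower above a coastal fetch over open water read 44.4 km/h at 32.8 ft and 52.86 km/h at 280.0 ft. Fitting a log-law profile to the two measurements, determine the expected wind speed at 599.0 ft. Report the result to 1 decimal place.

Log law: V ∝ ln(z/z₀). From the pair, with r = V₁/V₂ = 0.83995,
ln z₀ = (ln z₁ − r·ln z₂)/(1 − r) = (3.4904 − 0.83995×5.6348)/0.16005 = -7.7637 → z₀ = 0.0004249 ft
V₃ = V₁ · ln(z₃/z₀)/ln(z₁/z₀) = 44.4 × 14.1589/11.2541 = 55.8602 km/h

55.9 km/h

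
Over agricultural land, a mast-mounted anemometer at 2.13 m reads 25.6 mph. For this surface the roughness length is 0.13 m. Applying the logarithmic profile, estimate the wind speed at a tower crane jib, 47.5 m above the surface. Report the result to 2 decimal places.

Log law: V(z) ∝ ln(z/z₀), so V₂/V₁ = ln(z₂/z₀) / ln(z₁/z₀).
ln(47.5/0.13) = 5.9010, ln(2.13/0.13) = 2.7963
V₂ = 25.6 × 5.9010/2.7963 = 25.6 × 2.1102 = 54.0221 mph

54.02 mph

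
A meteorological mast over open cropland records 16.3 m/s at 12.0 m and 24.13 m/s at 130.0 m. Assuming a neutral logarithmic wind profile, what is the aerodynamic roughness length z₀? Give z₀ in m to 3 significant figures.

Log law: V(z) ∝ ln(z/z₀). With r = V₁/V₂ = 16.3/24.13 = 0.67551,
r · ln(z₂/z₀) = ln(z₁/z₀) ⇒ ln z₀ = (ln z₁ − r·ln z₂)/(1 − r)
ln z₀ = (2.48491 − 0.67551×4.86753) / 0.32449 = -2.4751
z₀ = exp(-2.4751) = 0.08415 m

z₀ ≈ 0.0842 m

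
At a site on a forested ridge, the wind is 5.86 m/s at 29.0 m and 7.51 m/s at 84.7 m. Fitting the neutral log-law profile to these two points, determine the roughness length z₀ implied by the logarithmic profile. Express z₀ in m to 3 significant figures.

Log law: V(z) ∝ ln(z/z₀). With r = V₁/V₂ = 5.86/7.51 = 0.78029,
r · ln(z₂/z₀) = ln(z₁/z₀) ⇒ ln z₀ = (ln z₁ − r·ln z₂)/(1 − r)
ln z₀ = (3.36730 − 0.78029×4.43912) / 0.21971 = -0.4393
z₀ = exp(-0.4393) = 0.6445 m

z₀ ≈ 0.644 m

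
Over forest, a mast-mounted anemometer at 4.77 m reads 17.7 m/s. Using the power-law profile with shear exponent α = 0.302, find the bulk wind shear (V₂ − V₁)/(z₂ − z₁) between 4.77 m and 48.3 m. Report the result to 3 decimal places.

Power law: V₂ = V₁ · (z₂/z₁)^α = 17.7 × (10.1258)^0.302 = 35.6133 m/s
ΔV/Δz = (35.6133 − 17.7)/(48.3 − 4.77) = 17.9133/43.5300 = 0.41152 m/s/m

0.412 m/s/m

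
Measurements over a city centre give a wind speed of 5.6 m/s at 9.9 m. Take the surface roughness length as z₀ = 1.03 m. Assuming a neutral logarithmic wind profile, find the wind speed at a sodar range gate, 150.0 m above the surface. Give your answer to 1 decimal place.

Log law: V(z) ∝ ln(z/z₀), so V₂/V₁ = ln(z₂/z₀) / ln(z₁/z₀).
ln(150.0/1.03) = 4.9811, ln(9.9/1.03) = 2.2630
V₂ = 5.6 × 4.9811/2.2630 = 5.6 × 2.2011 = 12.3263 m/s

12.3 m/s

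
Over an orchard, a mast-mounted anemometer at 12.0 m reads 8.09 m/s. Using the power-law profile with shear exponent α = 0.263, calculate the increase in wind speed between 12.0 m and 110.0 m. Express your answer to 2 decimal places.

Power law: V₂ = V₁ · (z₂/z₁)^α = 8.09 × (9.1667)^0.263 = 14.4881 m/s
ΔV = 14.4881 − 8.09 = 6.3981 m/s

6.40 m/s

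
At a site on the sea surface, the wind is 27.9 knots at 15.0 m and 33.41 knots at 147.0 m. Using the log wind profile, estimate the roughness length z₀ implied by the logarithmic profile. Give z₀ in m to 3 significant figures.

Log law: V(z) ∝ ln(z/z₀). With r = V₁/V₂ = 27.9/33.41 = 0.83508,
r · ln(z₂/z₀) = ln(z₁/z₀) ⇒ ln z₀ = (ln z₁ − r·ln z₂)/(1 − r)
ln z₀ = (2.70805 − 0.83508×4.99043) / 0.16492 = -8.8488
z₀ = exp(-8.8488) = 0.0001435 m

z₀ ≈ 0.000144 m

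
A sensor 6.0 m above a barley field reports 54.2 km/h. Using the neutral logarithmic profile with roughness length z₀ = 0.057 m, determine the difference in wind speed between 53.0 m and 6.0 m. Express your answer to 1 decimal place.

25.4 km/h

Log law: V₂ = V₁ · ln(z₂/z₀)/ln(z₁/z₀) = 54.2 × 6.8350/4.6565 = 79.5575 km/h
ΔV = 79.5575 − 54.2 = 25.3575 km/h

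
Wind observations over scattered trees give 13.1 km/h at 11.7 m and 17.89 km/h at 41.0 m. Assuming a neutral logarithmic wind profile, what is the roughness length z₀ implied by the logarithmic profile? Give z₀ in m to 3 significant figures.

z₀ ≈ 0.379 m

Log law: V(z) ∝ ln(z/z₀). With r = V₁/V₂ = 13.1/17.89 = 0.73225,
r · ln(z₂/z₀) = ln(z₁/z₀) ⇒ ln z₀ = (ln z₁ − r·ln z₂)/(1 − r)
ln z₀ = (2.45959 − 0.73225×3.71357) / 0.26775 = -0.9699
z₀ = exp(-0.9699) = 0.3791 m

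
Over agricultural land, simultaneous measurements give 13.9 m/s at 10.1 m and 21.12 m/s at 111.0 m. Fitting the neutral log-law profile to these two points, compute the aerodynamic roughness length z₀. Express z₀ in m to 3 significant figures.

Log law: V(z) ∝ ln(z/z₀). With r = V₁/V₂ = 13.9/21.12 = 0.65814,
r · ln(z₂/z₀) = ln(z₁/z₀) ⇒ ln z₀ = (ln z₁ − r·ln z₂)/(1 − r)
ln z₀ = (2.31254 − 0.65814×4.70953) / 0.34186 = -2.3022
z₀ = exp(-2.3022) = 0.1000 m

z₀ ≈ 0.100 m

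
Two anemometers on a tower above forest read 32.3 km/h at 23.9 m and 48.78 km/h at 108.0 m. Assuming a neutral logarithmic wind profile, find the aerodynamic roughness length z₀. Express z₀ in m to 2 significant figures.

Log law: V(z) ∝ ln(z/z₀). With r = V₁/V₂ = 32.3/48.78 = 0.66216,
r · ln(z₂/z₀) = ln(z₁/z₀) ⇒ ln z₀ = (ln z₁ − r·ln z₂)/(1 − r)
ln z₀ = (3.17388 − 0.66216×4.68213) / 0.33784 = 0.2178
z₀ = exp(0.2178) = 1.243 m

z₀ ≈ 1.2 m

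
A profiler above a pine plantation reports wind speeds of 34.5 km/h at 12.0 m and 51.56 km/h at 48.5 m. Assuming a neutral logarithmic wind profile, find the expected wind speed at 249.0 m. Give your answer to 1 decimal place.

71.5 km/h

Log law: V ∝ ln(z/z₀). From the pair, with r = V₁/V₂ = 0.66912,
ln z₀ = (ln z₁ − r·ln z₂)/(1 − r) = (2.4849 − 0.66912×3.8816)/0.33088 = -0.3395 → z₀ = 0.7121 m
V₃ = V₁ · ln(z₃/z₀)/ln(z₁/z₀) = 34.5 × 5.8570/2.8244 = 71.5422 km/h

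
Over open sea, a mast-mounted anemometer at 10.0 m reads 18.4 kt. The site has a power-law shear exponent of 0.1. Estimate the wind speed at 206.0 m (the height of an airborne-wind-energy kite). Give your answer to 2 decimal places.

Power-law profile: V₂ = V₁ · (z₂/z₁)^α
V₂ = 18.4 × (206.0/10.0)^0.1 = 18.4 × (20.6000)^0.1
    = 18.4 × 1.3533 = 24.9003 kt

24.90 kt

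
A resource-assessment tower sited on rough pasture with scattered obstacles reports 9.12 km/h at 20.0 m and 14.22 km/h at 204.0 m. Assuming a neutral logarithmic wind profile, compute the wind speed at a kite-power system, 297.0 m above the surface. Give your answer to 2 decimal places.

15.04 km/h

Log law: V ∝ ln(z/z₀). From the pair, with r = V₁/V₂ = 0.64135,
ln z₀ = (ln z₁ − r·ln z₂)/(1 − r) = (2.9957 − 0.64135×5.3181)/0.35865 = -1.1572 → z₀ = 0.3144 m
V₃ = V₁ · ln(z₃/z₀)/ln(z₁/z₀) = 9.12 × 6.8510/4.1530 = 15.0449 km/h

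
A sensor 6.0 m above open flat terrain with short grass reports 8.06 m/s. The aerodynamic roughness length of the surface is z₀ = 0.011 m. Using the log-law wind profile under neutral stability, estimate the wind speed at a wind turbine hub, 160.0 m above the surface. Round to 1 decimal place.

Log law: V(z) ∝ ln(z/z₀), so V₂/V₁ = ln(z₂/z₀) / ln(z₁/z₀).
ln(160.0/0.011) = 9.5850, ln(6.0/0.011) = 6.3016
V₂ = 8.06 × 9.5850/6.3016 = 8.06 × 1.5210 = 12.2596 m/s

12.3 m/s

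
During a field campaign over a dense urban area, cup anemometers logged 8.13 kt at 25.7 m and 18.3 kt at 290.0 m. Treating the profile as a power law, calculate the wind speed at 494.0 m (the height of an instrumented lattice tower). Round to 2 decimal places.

First find α: α = ln(V₂/V₁)/ln(z₂/z₁) = ln(18.3/8.13)/ln(290.0/25.7) = 0.81134/2.42339 = 0.3348
Extrapolate from 290.0 m to 494.0 m: V₃ = 18.3 × (494.0/290.0)^0.3348 = 18.3 × 1.1952 = 21.8725 kt

21.87 kt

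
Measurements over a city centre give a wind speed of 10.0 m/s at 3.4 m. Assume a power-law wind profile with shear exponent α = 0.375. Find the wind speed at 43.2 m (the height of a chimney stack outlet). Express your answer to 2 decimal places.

25.94 m/s

Power-law profile: V₂ = V₁ · (z₂/z₁)^α
V₂ = 10.0 × (43.2/3.4)^0.375 = 10.0 × (12.7059)^0.375
    = 10.0 × 2.5942 = 25.9419 m/s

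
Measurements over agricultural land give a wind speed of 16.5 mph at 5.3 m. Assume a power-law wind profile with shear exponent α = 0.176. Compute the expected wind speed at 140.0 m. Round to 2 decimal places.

29.36 mph

Power-law profile: V₂ = V₁ · (z₂/z₁)^α
V₂ = 16.5 × (140.0/5.3)^0.176 = 16.5 × (26.4151)^0.176
    = 16.5 × 1.7793 = 29.3582 mph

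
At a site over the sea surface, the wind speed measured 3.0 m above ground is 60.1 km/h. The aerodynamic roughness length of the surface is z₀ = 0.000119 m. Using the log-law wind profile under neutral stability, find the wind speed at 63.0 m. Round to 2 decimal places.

Log law: V(z) ∝ ln(z/z₀), so V₂/V₁ = ln(z₂/z₀) / ln(z₁/z₀).
ln(63.0/0.000119) = 13.1795, ln(3.0/0.000119) = 10.1350
V₂ = 60.1 × 13.1795/10.1350 = 60.1 × 1.3004 = 78.1539 km/h

78.15 km/h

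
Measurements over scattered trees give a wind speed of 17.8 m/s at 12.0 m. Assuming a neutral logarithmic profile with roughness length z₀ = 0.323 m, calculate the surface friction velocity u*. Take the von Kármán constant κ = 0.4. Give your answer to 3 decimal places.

u* ≈ 1.970 m/s

Log law: V(z) = (u*/κ) · ln(z/z₀) ⇒ u* = κ · V / ln(z/z₀)
u* = 0.4 × 17.8 / ln(12.0/0.323) = 0.4 × 17.8 / 3.6150
   = 7.1200 / 3.6150 = 1.9696 m/s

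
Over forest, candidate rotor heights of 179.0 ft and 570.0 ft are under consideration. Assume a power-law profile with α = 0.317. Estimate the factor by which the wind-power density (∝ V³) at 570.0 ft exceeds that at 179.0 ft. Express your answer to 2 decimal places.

Speed ratio: V_B/V_A = (z_B/z_A)^α = (570.0/179.0)^0.317 = (3.1844)^0.317 = 1.44364
Power-density ratio: P_B/P_A = (V_B/V_A)³ = (1.44364)³ = 3.00866

3.01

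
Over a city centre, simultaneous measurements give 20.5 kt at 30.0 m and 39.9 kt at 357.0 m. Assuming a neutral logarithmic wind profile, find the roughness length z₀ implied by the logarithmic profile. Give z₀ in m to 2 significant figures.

z₀ ≈ 2.2 m

Log law: V(z) ∝ ln(z/z₀). With r = V₁/V₂ = 20.5/39.9 = 0.51378,
r · ln(z₂/z₀) = ln(z₁/z₀) ⇒ ln z₀ = (ln z₁ − r·ln z₂)/(1 − r)
ln z₀ = (3.40120 − 0.51378×5.87774) / 0.48622 = 0.7842
z₀ = exp(0.7842) = 2.191 m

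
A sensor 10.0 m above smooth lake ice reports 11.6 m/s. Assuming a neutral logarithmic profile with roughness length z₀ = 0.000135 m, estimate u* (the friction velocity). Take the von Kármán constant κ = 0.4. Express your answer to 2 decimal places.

u* ≈ 0.41 m/s

Log law: V(z) = (u*/κ) · ln(z/z₀) ⇒ u* = κ · V / ln(z/z₀)
u* = 0.4 × 11.6 / ln(10.0/0.000135) = 0.4 × 11.6 / 11.2128
   = 4.6400 / 11.2128 = 0.4138 m/s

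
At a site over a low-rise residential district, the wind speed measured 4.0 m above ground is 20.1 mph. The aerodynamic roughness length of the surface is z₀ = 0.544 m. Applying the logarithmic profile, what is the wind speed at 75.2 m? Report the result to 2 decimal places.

Log law: V(z) ∝ ln(z/z₀), so V₂/V₁ = ln(z₂/z₀) / ln(z₁/z₀).
ln(75.2/0.544) = 4.9290, ln(4.0/0.544) = 1.9951
V₂ = 20.1 × 4.9290/1.9951 = 20.1 × 2.4705 = 49.6577 mph

49.66 mph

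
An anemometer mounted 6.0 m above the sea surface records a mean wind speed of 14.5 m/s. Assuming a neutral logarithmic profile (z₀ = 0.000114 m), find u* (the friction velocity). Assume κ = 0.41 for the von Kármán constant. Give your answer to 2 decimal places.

u* ≈ 0.55 m/s

Log law: V(z) = (u*/κ) · ln(z/z₀) ⇒ u* = κ · V / ln(z/z₀)
u* = 0.41 × 14.5 / ln(6.0/0.000114) = 0.41 × 14.5 / 10.8711
   = 5.9450 / 10.8711 = 0.5469 m/s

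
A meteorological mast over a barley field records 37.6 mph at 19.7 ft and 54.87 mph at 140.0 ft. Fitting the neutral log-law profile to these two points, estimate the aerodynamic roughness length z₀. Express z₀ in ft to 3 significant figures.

Log law: V(z) ∝ ln(z/z₀). With r = V₁/V₂ = 37.6/54.87 = 0.68526,
r · ln(z₂/z₀) = ln(z₁/z₀) ⇒ ln z₀ = (ln z₁ − r·ln z₂)/(1 − r)
ln z₀ = (2.98062 − 0.68526×4.94164) / 0.31474 = -1.2889
z₀ = exp(-1.2889) = 0.2756 ft

z₀ ≈ 0.276 ft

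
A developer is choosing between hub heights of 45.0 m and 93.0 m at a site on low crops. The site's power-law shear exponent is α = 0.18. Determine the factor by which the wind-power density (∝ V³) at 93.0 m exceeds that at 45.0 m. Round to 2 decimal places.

1.48

Speed ratio: V_B/V_A = (z_B/z_A)^α = (93.0/45.0)^0.18 = (2.0667)^0.18 = 1.13959
Power-density ratio: P_B/P_A = (V_B/V_A)³ = (1.13959)³ = 1.47995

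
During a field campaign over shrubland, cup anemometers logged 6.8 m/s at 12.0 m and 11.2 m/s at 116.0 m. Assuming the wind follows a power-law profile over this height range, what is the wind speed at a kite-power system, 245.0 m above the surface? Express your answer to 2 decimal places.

First find α: α = ln(V₂/V₁)/ln(z₂/z₁) = ln(11.2/6.8)/ln(116.0/12.0) = 0.49899/2.26868 = 0.2199
Extrapolate from 116.0 m to 245.0 m: V₃ = 11.2 × (245.0/116.0)^0.2199 = 11.2 × 1.1787 = 13.2019 m/s

13.20 m/s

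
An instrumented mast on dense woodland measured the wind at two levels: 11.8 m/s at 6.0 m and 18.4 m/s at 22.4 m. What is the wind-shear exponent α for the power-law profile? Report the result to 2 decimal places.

Power law: V₂/V₁ = (z₂/z₁)^α ⇒ α = ln(V₂/V₁) / ln(z₂/z₁)
α = ln(18.4/11.8) / ln(22.4/6.0) = ln(1.5593) / ln(3.7333)
  = 0.44425 / 1.31730 = 0.33724

α ≈ 0.34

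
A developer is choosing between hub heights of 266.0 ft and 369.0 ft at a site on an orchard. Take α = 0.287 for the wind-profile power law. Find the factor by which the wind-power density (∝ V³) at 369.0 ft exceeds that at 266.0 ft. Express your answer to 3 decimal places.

1.326

Speed ratio: V_B/V_A = (z_B/z_A)^α = (369.0/266.0)^0.287 = (1.3872)^0.287 = 1.09849
Power-density ratio: P_B/P_A = (V_B/V_A)³ = (1.09849)³ = 1.32552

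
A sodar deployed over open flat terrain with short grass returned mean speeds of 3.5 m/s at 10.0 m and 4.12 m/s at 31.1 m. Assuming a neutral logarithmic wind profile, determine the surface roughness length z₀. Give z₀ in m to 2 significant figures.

z₀ ≈ 0.017 m

Log law: V(z) ∝ ln(z/z₀). With r = V₁/V₂ = 3.5/4.12 = 0.84951,
r · ln(z₂/z₀) = ln(z₁/z₀) ⇒ ln z₀ = (ln z₁ − r·ln z₂)/(1 − r)
ln z₀ = (2.30259 − 0.84951×3.43721) / 0.15049 = -4.1025
z₀ = exp(-4.1025) = 0.01653 m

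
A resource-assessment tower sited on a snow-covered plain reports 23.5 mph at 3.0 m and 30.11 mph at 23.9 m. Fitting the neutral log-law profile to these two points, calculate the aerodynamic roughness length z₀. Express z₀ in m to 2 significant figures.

Log law: V(z) ∝ ln(z/z₀). With r = V₁/V₂ = 23.5/30.11 = 0.78047,
r · ln(z₂/z₀) = ln(z₁/z₀) ⇒ ln z₀ = (ln z₁ − r·ln z₂)/(1 − r)
ln z₀ = (1.09861 − 0.78047×3.17388) / 0.21953 = -6.2794
z₀ = exp(-6.2794) = 0.001874 m

z₀ ≈ 0.0019 m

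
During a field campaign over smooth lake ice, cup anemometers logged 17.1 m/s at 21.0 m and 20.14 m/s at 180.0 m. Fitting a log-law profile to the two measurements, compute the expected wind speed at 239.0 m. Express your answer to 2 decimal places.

Log law: V ∝ ln(z/z₀). From the pair, with r = V₁/V₂ = 0.84906,
ln z₀ = (ln z₁ − r·ln z₂)/(1 − r) = (3.0445 − 0.84906×5.1930)/0.15094 = -9.0404 → z₀ = 0.0001185 m
V₃ = V₁ · ln(z₃/z₀)/ln(z₁/z₀) = 17.1 × 14.5169/12.0849 = 20.5412 m/s

20.54 m/s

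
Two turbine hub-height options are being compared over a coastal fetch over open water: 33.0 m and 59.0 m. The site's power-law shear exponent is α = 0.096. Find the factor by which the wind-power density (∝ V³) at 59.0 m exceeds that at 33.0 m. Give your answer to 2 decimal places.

Speed ratio: V_B/V_A = (z_B/z_A)^α = (59.0/33.0)^0.096 = (1.7879)^0.096 = 1.05736
Power-density ratio: P_B/P_A = (V_B/V_A)³ = (1.05736)³ = 1.18215

1.18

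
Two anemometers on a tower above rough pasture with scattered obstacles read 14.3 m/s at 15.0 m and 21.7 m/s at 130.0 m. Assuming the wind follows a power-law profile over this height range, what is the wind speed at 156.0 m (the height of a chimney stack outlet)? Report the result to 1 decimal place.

22.5 m/s

First find α: α = ln(V₂/V₁)/ln(z₂/z₁) = ln(21.7/14.3)/ln(130.0/15.0) = 0.41705/2.15948 = 0.1931
Extrapolate from 130.0 m to 156.0 m: V₃ = 21.7 × (156.0/130.0)^0.1931 = 21.7 × 1.0358 = 22.4777 m/s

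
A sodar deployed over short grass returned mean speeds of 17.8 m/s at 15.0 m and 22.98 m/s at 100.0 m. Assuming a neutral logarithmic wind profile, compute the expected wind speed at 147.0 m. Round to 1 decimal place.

Log law: V ∝ ln(z/z₀). From the pair, with r = V₁/V₂ = 0.77459,
ln z₀ = (ln z₁ − r·ln z₂)/(1 − r) = (2.7081 − 0.77459×4.6052)/0.22541 = -3.8110 → z₀ = 0.02213 m
V₃ = V₁ · ln(z₃/z₀)/ln(z₁/z₀) = 17.8 × 8.8014/6.5191 = 24.0319 m/s

24.0 m/s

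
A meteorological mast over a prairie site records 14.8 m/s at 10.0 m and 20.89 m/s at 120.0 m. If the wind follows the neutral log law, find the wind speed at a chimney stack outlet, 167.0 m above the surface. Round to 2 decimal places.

Log law: V ∝ ln(z/z₀). From the pair, with r = V₁/V₂ = 0.70847,
ln z₀ = (ln z₁ − r·ln z₂)/(1 − r) = (2.3026 − 0.70847×4.7875)/0.29153 = -3.7363 → z₀ = 0.02384 m
V₃ = V₁ · ln(z₃/z₀)/ln(z₁/z₀) = 14.8 × 8.8543/6.0389 = 21.7000 m/s

21.70 m/s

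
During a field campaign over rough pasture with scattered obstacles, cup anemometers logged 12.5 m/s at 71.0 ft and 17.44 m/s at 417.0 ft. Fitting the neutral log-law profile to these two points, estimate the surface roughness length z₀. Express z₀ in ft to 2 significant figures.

Log law: V(z) ∝ ln(z/z₀). With r = V₁/V₂ = 12.5/17.44 = 0.71674,
r · ln(z₂/z₀) = ln(z₁/z₀) ⇒ ln z₀ = (ln z₁ − r·ln z₂)/(1 − r)
ln z₀ = (4.26268 − 0.71674×6.03309) / 0.28326 = -0.2171
z₀ = exp(-0.2171) = 0.8049 ft

z₀ ≈ 0.80 ft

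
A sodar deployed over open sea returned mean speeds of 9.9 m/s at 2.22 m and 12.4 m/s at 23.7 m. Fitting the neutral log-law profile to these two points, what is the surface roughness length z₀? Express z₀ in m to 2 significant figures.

Log law: V(z) ∝ ln(z/z₀). With r = V₁/V₂ = 9.9/12.4 = 0.79839,
r · ln(z₂/z₀) = ln(z₁/z₀) ⇒ ln z₀ = (ln z₁ − r·ln z₂)/(1 − r)
ln z₀ = (0.79751 − 0.79839×3.16548) / 0.20161 = -8.5796
z₀ = exp(-8.5796) = 0.0001879 m

z₀ ≈ 0.00019 m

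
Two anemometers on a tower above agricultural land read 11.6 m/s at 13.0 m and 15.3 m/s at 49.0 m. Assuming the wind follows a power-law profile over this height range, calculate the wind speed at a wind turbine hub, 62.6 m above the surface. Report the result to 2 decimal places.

16.10 m/s

First find α: α = ln(V₂/V₁)/ln(z₂/z₁) = ln(15.3/11.6)/ln(49.0/13.0) = 0.27685/1.32687 = 0.2086
Extrapolate from 49.0 m to 62.6 m: V₃ = 15.3 × (62.6/49.0)^0.2086 = 15.3 × 1.0524 = 16.1023 m/s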